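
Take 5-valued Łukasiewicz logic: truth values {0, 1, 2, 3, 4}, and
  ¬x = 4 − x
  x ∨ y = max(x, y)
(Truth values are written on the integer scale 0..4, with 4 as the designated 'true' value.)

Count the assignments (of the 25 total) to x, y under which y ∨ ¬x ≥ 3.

16

value 4: 9 assignments (counts)
value 3: 7 assignments (counts)
value 2: 5 assignments
value 1: 3 assignments
value 0: 1 assignment
So 16 of the 25 assignments meet the threshold.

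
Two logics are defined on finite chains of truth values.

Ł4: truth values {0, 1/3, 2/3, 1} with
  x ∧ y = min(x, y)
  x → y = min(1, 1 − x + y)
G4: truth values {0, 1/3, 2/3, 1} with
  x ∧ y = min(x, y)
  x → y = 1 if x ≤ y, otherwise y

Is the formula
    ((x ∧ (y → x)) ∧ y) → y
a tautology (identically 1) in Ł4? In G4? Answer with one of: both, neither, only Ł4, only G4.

both

In Ł4: every assignment gives 1 — tautology.
In G4: every assignment gives 1 — tautology.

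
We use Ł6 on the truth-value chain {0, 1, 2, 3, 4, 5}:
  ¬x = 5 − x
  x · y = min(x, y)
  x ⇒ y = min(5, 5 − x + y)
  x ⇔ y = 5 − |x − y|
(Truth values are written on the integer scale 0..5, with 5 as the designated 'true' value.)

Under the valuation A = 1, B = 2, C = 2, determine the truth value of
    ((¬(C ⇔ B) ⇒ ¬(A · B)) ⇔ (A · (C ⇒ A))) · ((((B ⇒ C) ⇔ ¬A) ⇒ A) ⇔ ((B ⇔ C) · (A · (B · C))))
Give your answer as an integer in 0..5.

C ⇔ B = 2 ⇔ 2 = 5
¬(C ⇔ B) = ¬5 = 0
A · B = 1 · 2 = 1
¬(A · B) = ¬1 = 4
¬(C ⇔ B) ⇒ ¬(A · B) = 0 ⇒ 4 = 5
C ⇒ A = 2 ⇒ 1 = 4
A · (C ⇒ A) = 1 · 4 = 1
(¬(C ⇔ B) ⇒ ¬(A · B)) ⇔ (A · (C ⇒ A)) = 5 ⇔ 1 = 1
B ⇒ C = 2 ⇒ 2 = 5
¬A = ¬1 = 4
(B ⇒ C) ⇔ ¬A = 5 ⇔ 4 = 4
((B ⇒ C) ⇔ ¬A) ⇒ A = 4 ⇒ 1 = 2
B ⇔ C = 2 ⇔ 2 = 5
B · C = 2 · 2 = 2
A · (B · C) = 1 · 2 = 1
(B ⇔ C) · (A · (B · C)) = 5 · 1 = 1
(((B ⇒ C) ⇔ ¬A) ⇒ A) ⇔ ((B ⇔ C) · (A · (B · C))) = 2 ⇔ 1 = 4
((¬(C ⇔ B) ⇒ ¬(A · B)) ⇔ (A · (C ⇒ A))) · ((((B ⇒ C) ⇔ ¬A) ⇒ A) ⇔ ((B ⇔ C) · (A · (B · C)))) = 1 · 4 = 1

1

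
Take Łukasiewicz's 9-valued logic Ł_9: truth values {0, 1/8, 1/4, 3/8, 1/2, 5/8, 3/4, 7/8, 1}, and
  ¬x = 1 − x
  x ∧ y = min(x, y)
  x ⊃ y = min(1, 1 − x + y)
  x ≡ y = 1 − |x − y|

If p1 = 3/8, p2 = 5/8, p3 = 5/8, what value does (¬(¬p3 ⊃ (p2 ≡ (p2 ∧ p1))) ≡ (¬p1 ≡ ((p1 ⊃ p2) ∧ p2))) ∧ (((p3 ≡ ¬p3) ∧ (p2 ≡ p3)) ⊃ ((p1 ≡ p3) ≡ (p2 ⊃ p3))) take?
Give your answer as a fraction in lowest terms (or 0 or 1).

0

¬p3 = ¬5/8 = 3/8
p2 ∧ p1 = 5/8 ∧ 3/8 = 3/8
p2 ≡ (p2 ∧ p1) = 5/8 ≡ 3/8 = 3/4
¬p3 ⊃ (p2 ≡ (p2 ∧ p1)) = 3/8 ⊃ 3/4 = 1
¬(¬p3 ⊃ (p2 ≡ (p2 ∧ p1))) = ¬1 = 0
¬p1 = ¬3/8 = 5/8
p1 ⊃ p2 = 3/8 ⊃ 5/8 = 1
(p1 ⊃ p2) ∧ p2 = 1 ∧ 5/8 = 5/8
¬p1 ≡ ((p1 ⊃ p2) ∧ p2) = 5/8 ≡ 5/8 = 1
¬(¬p3 ⊃ (p2 ≡ (p2 ∧ p1))) ≡ (¬p1 ≡ ((p1 ⊃ p2) ∧ p2)) = 0 ≡ 1 = 0
¬p3 = ¬5/8 = 3/8
p3 ≡ ¬p3 = 5/8 ≡ 3/8 = 3/4
p2 ≡ p3 = 5/8 ≡ 5/8 = 1
(p3 ≡ ¬p3) ∧ (p2 ≡ p3) = 3/4 ∧ 1 = 3/4
p1 ≡ p3 = 3/8 ≡ 5/8 = 3/4
p2 ⊃ p3 = 5/8 ⊃ 5/8 = 1
(p1 ≡ p3) ≡ (p2 ⊃ p3) = 3/4 ≡ 1 = 3/4
((p3 ≡ ¬p3) ∧ (p2 ≡ p3)) ⊃ ((p1 ≡ p3) ≡ (p2 ⊃ p3)) = 3/4 ⊃ 3/4 = 1
(¬(¬p3 ⊃ (p2 ≡ (p2 ∧ p1))) ≡ (¬p1 ≡ ((p1 ⊃ p2) ∧ p2))) ∧ (((p3 ≡ ¬p3) ∧ (p2 ≡ p3)) ⊃ ((p1 ≡ p3) ≡ (p2 ⊃ p3))) = 0 ∧ 1 = 0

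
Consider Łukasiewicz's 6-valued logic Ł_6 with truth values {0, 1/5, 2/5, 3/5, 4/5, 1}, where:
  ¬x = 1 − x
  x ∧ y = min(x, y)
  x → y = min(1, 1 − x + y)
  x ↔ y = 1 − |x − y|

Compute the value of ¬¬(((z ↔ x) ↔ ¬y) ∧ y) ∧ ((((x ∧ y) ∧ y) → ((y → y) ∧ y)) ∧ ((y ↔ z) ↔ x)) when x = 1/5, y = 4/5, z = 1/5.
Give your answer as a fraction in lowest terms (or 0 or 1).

1/5

z ↔ x = 1/5 ↔ 1/5 = 1
¬y = ¬4/5 = 1/5
(z ↔ x) ↔ ¬y = 1 ↔ 1/5 = 1/5
((z ↔ x) ↔ ¬y) ∧ y = 1/5 ∧ 4/5 = 1/5
¬(((z ↔ x) ↔ ¬y) ∧ y) = ¬1/5 = 4/5
¬¬(((z ↔ x) ↔ ¬y) ∧ y) = ¬4/5 = 1/5
x ∧ y = 1/5 ∧ 4/5 = 1/5
(x ∧ y) ∧ y = 1/5 ∧ 4/5 = 1/5
y → y = 4/5 → 4/5 = 1
(y → y) ∧ y = 1 ∧ 4/5 = 4/5
((x ∧ y) ∧ y) → ((y → y) ∧ y) = 1/5 → 4/5 = 1
y ↔ z = 4/5 ↔ 1/5 = 2/5
(y ↔ z) ↔ x = 2/5 ↔ 1/5 = 4/5
(((x ∧ y) ∧ y) → ((y → y) ∧ y)) ∧ ((y ↔ z) ↔ x) = 1 ∧ 4/5 = 4/5
¬¬(((z ↔ x) ↔ ¬y) ∧ y) ∧ ((((x ∧ y) ∧ y) → ((y → y) ∧ y)) ∧ ((y ↔ z) ↔ x)) = 1/5 ∧ 4/5 = 1/5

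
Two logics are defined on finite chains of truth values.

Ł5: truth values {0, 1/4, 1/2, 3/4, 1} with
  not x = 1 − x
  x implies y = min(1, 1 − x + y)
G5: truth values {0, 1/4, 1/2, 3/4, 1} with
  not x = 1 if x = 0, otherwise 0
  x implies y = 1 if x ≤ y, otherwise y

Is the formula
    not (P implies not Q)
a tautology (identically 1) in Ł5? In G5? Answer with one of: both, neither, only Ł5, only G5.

neither

In Ł5: at P = 0, Q = 0 the value is 0 — not a tautology.
In G5: at P = 0, Q = 0 the value is 0 — not a tautology.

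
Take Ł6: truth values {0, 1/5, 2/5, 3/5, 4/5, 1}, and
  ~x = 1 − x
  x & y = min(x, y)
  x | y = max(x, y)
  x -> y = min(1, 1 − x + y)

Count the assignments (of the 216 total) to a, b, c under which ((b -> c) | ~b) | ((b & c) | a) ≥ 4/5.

176

value 1: 141 assignments (counts)
value 4/5: 35 assignments (counts)
value 3/5: 22 assignments
value 2/5: 12 assignments
value 1/5: 5 assignments
value 0: 1 assignment
So 176 of the 216 assignments meet the threshold.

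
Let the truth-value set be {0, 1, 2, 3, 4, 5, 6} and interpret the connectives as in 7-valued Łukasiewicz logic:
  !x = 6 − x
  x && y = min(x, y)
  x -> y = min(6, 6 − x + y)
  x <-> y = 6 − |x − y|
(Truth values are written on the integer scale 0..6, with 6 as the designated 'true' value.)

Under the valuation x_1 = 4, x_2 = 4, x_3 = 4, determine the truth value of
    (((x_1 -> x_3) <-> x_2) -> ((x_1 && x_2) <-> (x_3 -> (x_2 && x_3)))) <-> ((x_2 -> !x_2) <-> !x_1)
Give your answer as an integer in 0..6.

4

x_1 -> x_3 = 4 -> 4 = 6
(x_1 -> x_3) <-> x_2 = 6 <-> 4 = 4
x_1 && x_2 = 4 && 4 = 4
x_2 && x_3 = 4 && 4 = 4
x_3 -> (x_2 && x_3) = 4 -> 4 = 6
(x_1 && x_2) <-> (x_3 -> (x_2 && x_3)) = 4 <-> 6 = 4
((x_1 -> x_3) <-> x_2) -> ((x_1 && x_2) <-> (x_3 -> (x_2 && x_3))) = 4 -> 4 = 6
!x_2 = !4 = 2
x_2 -> !x_2 = 4 -> 2 = 4
!x_1 = !4 = 2
(x_2 -> !x_2) <-> !x_1 = 4 <-> 2 = 4
(((x_1 -> x_3) <-> x_2) -> ((x_1 && x_2) <-> (x_3 -> (x_2 && x_3)))) <-> ((x_2 -> !x_2) <-> !x_1) = 6 <-> 4 = 4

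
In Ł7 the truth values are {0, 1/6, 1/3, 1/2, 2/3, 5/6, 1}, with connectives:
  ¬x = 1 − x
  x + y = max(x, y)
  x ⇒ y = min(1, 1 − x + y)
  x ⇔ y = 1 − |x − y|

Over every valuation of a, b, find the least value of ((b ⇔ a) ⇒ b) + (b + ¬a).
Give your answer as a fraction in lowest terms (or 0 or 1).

Take a = 1/2, b = 0:
b ⇔ a = 0 ⇔ 1/2 = 1/2
(b ⇔ a) ⇒ b = 1/2 ⇒ 0 = 1/2
¬a = ¬1/2 = 1/2
b + ¬a = 0 + 1/2 = 1/2
((b ⇔ a) ⇒ b) + (b + ¬a) = 1/2 + 1/2 = 1/2
No assignment yields a value below 1/2, so this is the minimum.

1/2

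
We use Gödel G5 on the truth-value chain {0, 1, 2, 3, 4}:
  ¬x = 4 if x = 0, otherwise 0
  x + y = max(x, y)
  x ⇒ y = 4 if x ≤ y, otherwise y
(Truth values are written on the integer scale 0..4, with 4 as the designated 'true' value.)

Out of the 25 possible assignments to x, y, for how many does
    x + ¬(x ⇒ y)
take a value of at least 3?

value 4: 8 assignments (counts)
value 3: 4 assignments (counts)
value 2: 4 assignments
value 1: 4 assignments
value 0: 5 assignments
So 12 of the 25 assignments meet the threshold.

12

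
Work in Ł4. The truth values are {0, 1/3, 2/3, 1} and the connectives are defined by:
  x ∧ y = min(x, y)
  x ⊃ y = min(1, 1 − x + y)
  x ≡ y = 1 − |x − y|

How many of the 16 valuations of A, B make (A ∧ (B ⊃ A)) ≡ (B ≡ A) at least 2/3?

11

A = 0, B = 0 ↦ 0  <
A = 0, B = 1/3 ↦ 1/3  <
A = 0, B = 2/3 ↦ 2/3  ≥
A = 0, B = 1 ↦ 1  ≥
A = 1/3, B = 0 ↦ 2/3  ≥
A = 1/3, B = 1/3 ↦ 1/3  <
A = 1/3, B = 2/3 ↦ 2/3  ≥
A = 1/3, B = 1 ↦ 1  ≥
A = 2/3, B = 0 ↦ 2/3  ≥
A = 2/3, B = 1/3 ↦ 1  ≥
A = 2/3, B = 2/3 ↦ 2/3  ≥
A = 2/3, B = 1 ↦ 1  ≥
A = 1, B = 0 ↦ 0  <
A = 1, B = 1/3 ↦ 1/3  <
A = 1, B = 2/3 ↦ 2/3  ≥
A = 1, B = 1 ↦ 1  ≥
So 11 of the 16 assignments meet the threshold.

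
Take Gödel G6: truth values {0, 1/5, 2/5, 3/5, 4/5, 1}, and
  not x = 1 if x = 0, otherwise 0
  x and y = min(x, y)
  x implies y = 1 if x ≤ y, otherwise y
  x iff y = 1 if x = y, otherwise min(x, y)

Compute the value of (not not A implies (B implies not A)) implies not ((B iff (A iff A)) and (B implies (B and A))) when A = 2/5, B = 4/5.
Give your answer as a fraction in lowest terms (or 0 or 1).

1

not A = not 2/5 = 0
not not A = not 0 = 1
not A = not 2/5 = 0
B implies not A = 4/5 implies 0 = 0
not not A implies (B implies not A) = 1 implies 0 = 0
A iff A = 2/5 iff 2/5 = 1
B iff (A iff A) = 4/5 iff 1 = 4/5
B and A = 4/5 and 2/5 = 2/5
B implies (B and A) = 4/5 implies 2/5 = 2/5
(B iff (A iff A)) and (B implies (B and A)) = 4/5 and 2/5 = 2/5
not ((B iff (A iff A)) and (B implies (B and A))) = not 2/5 = 0
(not not A implies (B implies not A)) implies not ((B iff (A iff A)) and (B implies (B and A))) = 0 implies 0 = 1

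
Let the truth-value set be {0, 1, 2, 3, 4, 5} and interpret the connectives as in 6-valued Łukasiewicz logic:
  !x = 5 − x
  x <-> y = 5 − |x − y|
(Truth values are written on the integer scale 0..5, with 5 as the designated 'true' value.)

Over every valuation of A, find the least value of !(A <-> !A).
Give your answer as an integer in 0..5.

1

Take A = 2:
!A = !2 = 3
A <-> !A = 2 <-> 3 = 4
!(A <-> !A) = !4 = 1
No assignment yields a value below 1, so this is the minimum.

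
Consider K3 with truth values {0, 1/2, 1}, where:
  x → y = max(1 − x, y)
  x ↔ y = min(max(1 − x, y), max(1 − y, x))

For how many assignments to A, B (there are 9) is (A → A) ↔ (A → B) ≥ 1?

A = 0, B = 0 ↦ 1  ≥
A = 0, B = 1/2 ↦ 1  ≥
A = 0, B = 1 ↦ 1  ≥
A = 1/2, B = 0 ↦ 1/2  <
A = 1/2, B = 1/2 ↦ 1/2  <
A = 1/2, B = 1 ↦ 1/2  <
A = 1, B = 0 ↦ 0  <
A = 1, B = 1/2 ↦ 1/2  <
A = 1, B = 1 ↦ 1  ≥
So 4 of the 9 assignments meet the threshold.

4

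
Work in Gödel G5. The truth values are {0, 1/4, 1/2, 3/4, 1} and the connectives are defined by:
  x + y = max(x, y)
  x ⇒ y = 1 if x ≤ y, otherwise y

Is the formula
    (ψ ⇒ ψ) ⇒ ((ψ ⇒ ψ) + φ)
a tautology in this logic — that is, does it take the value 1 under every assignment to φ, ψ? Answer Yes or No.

At φ = 3/4, ψ = 1, for instance:
ψ ⇒ ψ = 1 ⇒ 1 = 1
(ψ ⇒ ψ) + φ = 1 + 3/4 = 1
(ψ ⇒ ψ) ⇒ ((ψ ⇒ ψ) + φ) = 1 ⇒ 1 = 1
and checking the remaining 24 assignments likewise gives ≥ 1 in every case.

Yes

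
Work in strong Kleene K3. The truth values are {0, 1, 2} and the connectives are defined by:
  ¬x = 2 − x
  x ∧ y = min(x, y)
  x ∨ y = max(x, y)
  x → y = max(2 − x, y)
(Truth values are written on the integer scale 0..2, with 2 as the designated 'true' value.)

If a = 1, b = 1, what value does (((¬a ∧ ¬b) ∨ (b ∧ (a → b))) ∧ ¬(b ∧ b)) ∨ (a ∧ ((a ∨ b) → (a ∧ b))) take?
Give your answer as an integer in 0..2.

¬a = ¬1 = 1
¬b = ¬1 = 1
¬a ∧ ¬b = 1 ∧ 1 = 1
a → b = 1 → 1 = 1
b ∧ (a → b) = 1 ∧ 1 = 1
(¬a ∧ ¬b) ∨ (b ∧ (a → b)) = 1 ∨ 1 = 1
b ∧ b = 1 ∧ 1 = 1
¬(b ∧ b) = ¬1 = 1
((¬a ∧ ¬b) ∨ (b ∧ (a → b))) ∧ ¬(b ∧ b) = 1 ∧ 1 = 1
a ∨ b = 1 ∨ 1 = 1
a ∧ b = 1 ∧ 1 = 1
(a ∨ b) → (a ∧ b) = 1 → 1 = 1
a ∧ ((a ∨ b) → (a ∧ b)) = 1 ∧ 1 = 1
(((¬a ∧ ¬b) ∨ (b ∧ (a → b))) ∧ ¬(b ∧ b)) ∨ (a ∧ ((a ∨ b) → (a ∧ b))) = 1 ∨ 1 = 1

1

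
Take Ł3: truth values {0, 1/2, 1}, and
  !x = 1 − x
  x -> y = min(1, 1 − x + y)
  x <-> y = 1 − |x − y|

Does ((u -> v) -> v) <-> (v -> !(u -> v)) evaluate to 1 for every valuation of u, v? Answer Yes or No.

Counterexample: take u = 0, v = 0.
u -> v = 0 -> 0 = 1
(u -> v) -> v = 1 -> 0 = 0
u -> v = 0 -> 0 = 1
!(u -> v) = !1 = 0
v -> !(u -> v) = 0 -> 0 = 1
((u -> v) -> v) <-> (v -> !(u -> v)) = 0 <-> 1 = 0
This gives 0 ≠ 1.

No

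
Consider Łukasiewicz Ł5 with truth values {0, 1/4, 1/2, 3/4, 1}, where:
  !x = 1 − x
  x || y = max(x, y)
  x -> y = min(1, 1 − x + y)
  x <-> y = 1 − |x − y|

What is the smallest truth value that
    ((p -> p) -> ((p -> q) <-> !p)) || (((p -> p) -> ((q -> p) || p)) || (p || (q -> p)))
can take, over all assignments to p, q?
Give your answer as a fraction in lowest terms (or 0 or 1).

1/2

Take p = 1/2, q = 1:
p -> p = 1/2 -> 1/2 = 1
p -> q = 1/2 -> 1 = 1
!p = !1/2 = 1/2
(p -> q) <-> !p = 1 <-> 1/2 = 1/2
(p -> p) -> ((p -> q) <-> !p) = 1 -> 1/2 = 1/2
p -> p = 1/2 -> 1/2 = 1
q -> p = 1 -> 1/2 = 1/2
(q -> p) || p = 1/2 || 1/2 = 1/2
(p -> p) -> ((q -> p) || p) = 1 -> 1/2 = 1/2
q -> p = 1 -> 1/2 = 1/2
p || (q -> p) = 1/2 || 1/2 = 1/2
((p -> p) -> ((q -> p) || p)) || (p || (q -> p)) = 1/2 || 1/2 = 1/2
((p -> p) -> ((p -> q) <-> !p)) || (((p -> p) -> ((q -> p) || p)) || (p || (q -> p))) = 1/2 || 1/2 = 1/2
No assignment yields a value below 1/2, so this is the minimum.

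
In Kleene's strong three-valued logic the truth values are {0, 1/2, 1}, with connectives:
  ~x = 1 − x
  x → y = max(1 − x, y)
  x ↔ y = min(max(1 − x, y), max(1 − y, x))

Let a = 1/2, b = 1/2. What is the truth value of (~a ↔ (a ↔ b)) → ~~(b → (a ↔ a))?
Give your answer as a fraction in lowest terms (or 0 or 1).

~a = ~1/2 = 1/2
a ↔ b = 1/2 ↔ 1/2 = 1/2
~a ↔ (a ↔ b) = 1/2 ↔ 1/2 = 1/2
a ↔ a = 1/2 ↔ 1/2 = 1/2
b → (a ↔ a) = 1/2 → 1/2 = 1/2
~(b → (a ↔ a)) = ~1/2 = 1/2
~~(b → (a ↔ a)) = ~1/2 = 1/2
(~a ↔ (a ↔ b)) → ~~(b → (a ↔ a)) = 1/2 → 1/2 = 1/2

1/2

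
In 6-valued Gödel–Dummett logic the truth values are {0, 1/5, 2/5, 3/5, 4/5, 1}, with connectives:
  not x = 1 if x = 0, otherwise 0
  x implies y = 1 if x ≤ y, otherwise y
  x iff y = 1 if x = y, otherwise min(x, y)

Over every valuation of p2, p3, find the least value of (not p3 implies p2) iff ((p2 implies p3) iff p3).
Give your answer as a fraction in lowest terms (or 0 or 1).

1/5

Take p2 = 0, p3 = 1/5:
not p3 = not 1/5 = 0
not p3 implies p2 = 0 implies 0 = 1
p2 implies p3 = 0 implies 1/5 = 1
(p2 implies p3) iff p3 = 1 iff 1/5 = 1/5
(not p3 implies p2) iff ((p2 implies p3) iff p3) = 1 iff 1/5 = 1/5
No assignment yields a value below 1/5, so this is the minimum.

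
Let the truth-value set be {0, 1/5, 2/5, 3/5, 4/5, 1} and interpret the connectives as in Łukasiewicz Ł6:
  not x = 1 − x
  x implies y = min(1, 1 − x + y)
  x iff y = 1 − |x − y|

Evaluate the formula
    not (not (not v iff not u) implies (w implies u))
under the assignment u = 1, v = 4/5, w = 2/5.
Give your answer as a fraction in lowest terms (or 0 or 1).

0

not v = not 4/5 = 1/5
not u = not 1 = 0
not v iff not u = 1/5 iff 0 = 4/5
not (not v iff not u) = not 4/5 = 1/5
w implies u = 2/5 implies 1 = 1
not (not v iff not u) implies (w implies u) = 1/5 implies 1 = 1
not (not (not v iff not u) implies (w implies u)) = not 1 = 0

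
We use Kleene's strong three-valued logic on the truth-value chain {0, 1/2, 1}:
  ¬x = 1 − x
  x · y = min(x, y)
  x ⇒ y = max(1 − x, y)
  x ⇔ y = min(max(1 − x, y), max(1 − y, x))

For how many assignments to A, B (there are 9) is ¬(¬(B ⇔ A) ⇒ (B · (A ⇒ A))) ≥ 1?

1

A = 0, B = 0 ↦ 0  <
A = 0, B = 1/2 ↦ 1/2  <
A = 0, B = 1 ↦ 0  <
A = 1/2, B = 0 ↦ 1/2  <
A = 1/2, B = 1/2 ↦ 1/2  <
A = 1/2, B = 1 ↦ 1/2  <
A = 1, B = 0 ↦ 1  ≥
A = 1, B = 1/2 ↦ 1/2  <
A = 1, B = 1 ↦ 0  <
So 1 of the 9 assignments meets the threshold.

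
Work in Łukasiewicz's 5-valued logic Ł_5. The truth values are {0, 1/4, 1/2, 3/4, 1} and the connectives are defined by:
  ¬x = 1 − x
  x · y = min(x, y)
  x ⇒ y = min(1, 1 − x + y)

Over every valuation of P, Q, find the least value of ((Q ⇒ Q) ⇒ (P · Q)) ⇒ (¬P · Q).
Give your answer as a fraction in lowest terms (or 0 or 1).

0

Take P = 1, Q = 1:
Q ⇒ Q = 1 ⇒ 1 = 1
P · Q = 1 · 1 = 1
(Q ⇒ Q) ⇒ (P · Q) = 1 ⇒ 1 = 1
¬P = ¬1 = 0
¬P · Q = 0 · 1 = 0
((Q ⇒ Q) ⇒ (P · Q)) ⇒ (¬P · Q) = 1 ⇒ 0 = 0
No assignment yields a value below 0, so this is the minimum.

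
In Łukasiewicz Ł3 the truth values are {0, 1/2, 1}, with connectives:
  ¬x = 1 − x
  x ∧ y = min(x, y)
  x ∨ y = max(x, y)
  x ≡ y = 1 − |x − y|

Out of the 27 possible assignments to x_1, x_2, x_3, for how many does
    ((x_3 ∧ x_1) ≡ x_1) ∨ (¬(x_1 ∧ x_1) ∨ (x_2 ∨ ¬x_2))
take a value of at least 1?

24

value 1: 24 assignments (counts)
value 1/2: 3 assignments
So 24 of the 27 assignments meet the threshold.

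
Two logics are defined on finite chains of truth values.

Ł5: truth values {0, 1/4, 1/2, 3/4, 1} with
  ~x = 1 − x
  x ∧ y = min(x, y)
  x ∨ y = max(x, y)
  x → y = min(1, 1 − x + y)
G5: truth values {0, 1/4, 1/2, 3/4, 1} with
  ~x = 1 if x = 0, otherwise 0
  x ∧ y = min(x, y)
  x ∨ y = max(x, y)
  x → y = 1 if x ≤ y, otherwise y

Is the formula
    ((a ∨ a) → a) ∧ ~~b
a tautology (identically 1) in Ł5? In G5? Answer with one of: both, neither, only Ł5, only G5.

neither

In Ł5: at a = 0, b = 0 the value is 0 — not a tautology.
In G5: at a = 0, b = 0 the value is 0 — not a tautology.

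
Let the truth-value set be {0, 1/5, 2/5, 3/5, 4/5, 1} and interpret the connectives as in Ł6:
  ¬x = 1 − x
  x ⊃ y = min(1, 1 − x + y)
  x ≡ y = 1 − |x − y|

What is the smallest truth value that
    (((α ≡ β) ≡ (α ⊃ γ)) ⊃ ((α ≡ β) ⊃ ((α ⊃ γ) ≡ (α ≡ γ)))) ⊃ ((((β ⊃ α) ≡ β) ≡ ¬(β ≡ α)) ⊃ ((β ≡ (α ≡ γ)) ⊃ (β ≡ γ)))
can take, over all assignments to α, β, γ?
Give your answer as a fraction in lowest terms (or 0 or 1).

Take α = 1/5, β = 4/5, γ = 0:
α ≡ β = 1/5 ≡ 4/5 = 2/5
α ⊃ γ = 1/5 ⊃ 0 = 4/5
(α ≡ β) ≡ (α ⊃ γ) = 2/5 ≡ 4/5 = 3/5
α ≡ β = 1/5 ≡ 4/5 = 2/5
α ⊃ γ = 1/5 ⊃ 0 = 4/5
α ≡ γ = 1/5 ≡ 0 = 4/5
(α ⊃ γ) ≡ (α ≡ γ) = 4/5 ≡ 4/5 = 1
(α ≡ β) ⊃ ((α ⊃ γ) ≡ (α ≡ γ)) = 2/5 ⊃ 1 = 1
((α ≡ β) ≡ (α ⊃ γ)) ⊃ ((α ≡ β) ⊃ ((α ⊃ γ) ≡ (α ≡ γ))) = 3/5 ⊃ 1 = 1
β ⊃ α = 4/5 ⊃ 1/5 = 2/5
(β ⊃ α) ≡ β = 2/5 ≡ 4/5 = 3/5
β ≡ α = 4/5 ≡ 1/5 = 2/5
¬(β ≡ α) = ¬2/5 = 3/5
((β ⊃ α) ≡ β) ≡ ¬(β ≡ α) = 3/5 ≡ 3/5 = 1
α ≡ γ = 1/5 ≡ 0 = 4/5
β ≡ (α ≡ γ) = 4/5 ≡ 4/5 = 1
β ≡ γ = 4/5 ≡ 0 = 1/5
(β ≡ (α ≡ γ)) ⊃ (β ≡ γ) = 1 ⊃ 1/5 = 1/5
(((β ⊃ α) ≡ β) ≡ ¬(β ≡ α)) ⊃ ((β ≡ (α ≡ γ)) ⊃ (β ≡ γ)) = 1 ⊃ 1/5 = 1/5
(((α ≡ β) ≡ (α ⊃ γ)) ⊃ ((α ≡ β) ⊃ ((α ⊃ γ) ≡ (α ≡ γ)))) ⊃ ((((β ⊃ α) ≡ β) ≡ ¬(β ≡ α)) ⊃ ((β ≡ (α ≡ γ)) ⊃ (β ≡ γ))) = 1 ⊃ 1/5 = 1/5
No assignment yields a value below 1/5, so this is the minimum.

1/5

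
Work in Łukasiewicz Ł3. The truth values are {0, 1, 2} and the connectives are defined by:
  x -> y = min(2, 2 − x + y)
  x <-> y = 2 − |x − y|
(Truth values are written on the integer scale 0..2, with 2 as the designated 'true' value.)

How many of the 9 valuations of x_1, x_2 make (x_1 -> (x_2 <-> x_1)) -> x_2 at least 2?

5

x_1 = 0, x_2 = 0 ↦ 0  <
x_1 = 0, x_2 = 1 ↦ 1  <
x_1 = 0, x_2 = 2 ↦ 2  ≥
x_1 = 1, x_2 = 0 ↦ 0  <
x_1 = 1, x_2 = 1 ↦ 1  <
x_1 = 1, x_2 = 2 ↦ 2  ≥
x_1 = 2, x_2 = 0 ↦ 2  ≥
x_1 = 2, x_2 = 1 ↦ 2  ≥
x_1 = 2, x_2 = 2 ↦ 2  ≥
So 5 of the 9 assignments meet the threshold.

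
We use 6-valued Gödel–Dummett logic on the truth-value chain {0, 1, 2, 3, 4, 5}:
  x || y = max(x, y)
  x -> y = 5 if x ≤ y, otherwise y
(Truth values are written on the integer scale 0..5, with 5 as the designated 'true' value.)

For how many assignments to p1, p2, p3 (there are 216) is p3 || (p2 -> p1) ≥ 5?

141

value 5: 141 assignments (counts)
value 4: 19 assignments
value 3: 20 assignments
value 2: 18 assignments
value 1: 13 assignments
value 0: 5 assignments
So 141 of the 216 assignments meet the threshold.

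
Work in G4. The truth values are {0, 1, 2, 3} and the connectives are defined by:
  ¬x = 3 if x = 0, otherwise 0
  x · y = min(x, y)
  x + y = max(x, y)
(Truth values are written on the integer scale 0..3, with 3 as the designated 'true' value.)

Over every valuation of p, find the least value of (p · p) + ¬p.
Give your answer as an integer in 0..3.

Take p = 1:
p · p = 1 · 1 = 1
¬p = ¬1 = 0
(p · p) + ¬p = 1 + 0 = 1
No assignment yields a value below 1, so this is the minimum.

1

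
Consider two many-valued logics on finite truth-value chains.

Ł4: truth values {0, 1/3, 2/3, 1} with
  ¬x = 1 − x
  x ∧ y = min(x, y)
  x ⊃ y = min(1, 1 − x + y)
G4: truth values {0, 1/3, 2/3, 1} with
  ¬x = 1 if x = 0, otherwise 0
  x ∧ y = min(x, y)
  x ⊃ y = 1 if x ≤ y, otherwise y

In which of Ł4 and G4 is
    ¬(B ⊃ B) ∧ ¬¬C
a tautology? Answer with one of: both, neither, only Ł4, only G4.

In Ł4: at B = 0, C = 0 the value is 0 — not a tautology.
In G4: at B = 0, C = 0 the value is 0 — not a tautology.

neither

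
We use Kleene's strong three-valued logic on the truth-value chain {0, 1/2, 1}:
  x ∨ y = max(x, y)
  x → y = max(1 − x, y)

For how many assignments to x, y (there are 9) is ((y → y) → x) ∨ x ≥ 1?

3

x = 0, y = 0 ↦ 0  <
x = 0, y = 1/2 ↦ 1/2  <
x = 0, y = 1 ↦ 0  <
x = 1/2, y = 0 ↦ 1/2  <
x = 1/2, y = 1/2 ↦ 1/2  <
x = 1/2, y = 1 ↦ 1/2  <
x = 1, y = 0 ↦ 1  ≥
x = 1, y = 1/2 ↦ 1  ≥
x = 1, y = 1 ↦ 1  ≥
So 3 of the 9 assignments meet the threshold.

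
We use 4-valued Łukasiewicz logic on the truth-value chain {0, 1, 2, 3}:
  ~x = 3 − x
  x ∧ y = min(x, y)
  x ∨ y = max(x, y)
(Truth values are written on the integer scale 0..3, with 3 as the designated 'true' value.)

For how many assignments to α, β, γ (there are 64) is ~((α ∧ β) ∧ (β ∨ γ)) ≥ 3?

28

value 3: 28 assignments (counts)
value 2: 20 assignments
value 1: 12 assignments
value 0: 4 assignments
So 28 of the 64 assignments meet the threshold.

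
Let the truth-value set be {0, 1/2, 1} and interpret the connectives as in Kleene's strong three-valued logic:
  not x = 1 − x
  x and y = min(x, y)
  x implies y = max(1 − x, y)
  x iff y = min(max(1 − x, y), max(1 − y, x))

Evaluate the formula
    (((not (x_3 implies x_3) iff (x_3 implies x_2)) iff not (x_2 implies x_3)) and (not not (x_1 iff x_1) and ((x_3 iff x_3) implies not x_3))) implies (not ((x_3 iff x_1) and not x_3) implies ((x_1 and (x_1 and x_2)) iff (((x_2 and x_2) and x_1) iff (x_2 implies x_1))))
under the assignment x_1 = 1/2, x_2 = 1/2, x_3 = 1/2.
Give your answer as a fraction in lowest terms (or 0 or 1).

1/2

x_3 implies x_3 = 1/2 implies 1/2 = 1/2
not (x_3 implies x_3) = not 1/2 = 1/2
x_3 implies x_2 = 1/2 implies 1/2 = 1/2
not (x_3 implies x_3) iff (x_3 implies x_2) = 1/2 iff 1/2 = 1/2
x_2 implies x_3 = 1/2 implies 1/2 = 1/2
not (x_2 implies x_3) = not 1/2 = 1/2
(not (x_3 implies x_3) iff (x_3 implies x_2)) iff not (x_2 implies x_3) = 1/2 iff 1/2 = 1/2
x_1 iff x_1 = 1/2 iff 1/2 = 1/2
not (x_1 iff x_1) = not 1/2 = 1/2
not not (x_1 iff x_1) = not 1/2 = 1/2
x_3 iff x_3 = 1/2 iff 1/2 = 1/2
not x_3 = not 1/2 = 1/2
(x_3 iff x_3) implies not x_3 = 1/2 implies 1/2 = 1/2
not not (x_1 iff x_1) and ((x_3 iff x_3) implies not x_3) = 1/2 and 1/2 = 1/2
((not (x_3 implies x_3) iff (x_3 implies x_2)) iff not (x_2 implies x_3)) and (not not (x_1 iff x_1) and ((x_3 iff x_3) implies not x_3)) = 1/2 and 1/2 = 1/2
x_3 iff x_1 = 1/2 iff 1/2 = 1/2
not x_3 = not 1/2 = 1/2
(x_3 iff x_1) and not x_3 = 1/2 and 1/2 = 1/2
not ((x_3 iff x_1) and not x_3) = not 1/2 = 1/2
x_1 and x_2 = 1/2 and 1/2 = 1/2
x_1 and (x_1 and x_2) = 1/2 and 1/2 = 1/2
x_2 and x_2 = 1/2 and 1/2 = 1/2
(x_2 and x_2) and x_1 = 1/2 and 1/2 = 1/2
x_2 implies x_1 = 1/2 implies 1/2 = 1/2
((x_2 and x_2) and x_1) iff (x_2 implies x_1) = 1/2 iff 1/2 = 1/2
(x_1 and (x_1 and x_2)) iff (((x_2 and x_2) and x_1) iff (x_2 implies x_1)) = 1/2 iff 1/2 = 1/2
not ((x_3 iff x_1) and not x_3) implies ((x_1 and (x_1 and x_2)) iff (((x_2 and x_2) and x_1) iff (x_2 implies x_1))) = 1/2 implies 1/2 = 1/2
(((not (x_3 implies x_3) iff (x_3 implies x_2)) iff not (x_2 implies x_3)) and (not not (x_1 iff x_1) and ((x_3 iff x_3) implies not x_3))) implies (not ((x_3 iff x_1) and not x_3) implies ((x_1 and (x_1 and x_2)) iff (((x_2 and x_2) and x_1) iff (x_2 implies x_1)))) = 1/2 implies 1/2 = 1/2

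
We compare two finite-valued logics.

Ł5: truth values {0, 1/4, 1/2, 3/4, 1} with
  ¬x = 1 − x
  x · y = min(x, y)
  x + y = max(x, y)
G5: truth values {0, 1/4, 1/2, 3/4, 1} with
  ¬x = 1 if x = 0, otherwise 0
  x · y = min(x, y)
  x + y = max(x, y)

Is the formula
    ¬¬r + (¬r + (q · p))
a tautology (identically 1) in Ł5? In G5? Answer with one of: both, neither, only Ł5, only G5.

In Ł5: at p = 0, q = 0, r = 1/4 the value is 3/4 — not a tautology.
In G5: every assignment gives 1 — tautology.

only G5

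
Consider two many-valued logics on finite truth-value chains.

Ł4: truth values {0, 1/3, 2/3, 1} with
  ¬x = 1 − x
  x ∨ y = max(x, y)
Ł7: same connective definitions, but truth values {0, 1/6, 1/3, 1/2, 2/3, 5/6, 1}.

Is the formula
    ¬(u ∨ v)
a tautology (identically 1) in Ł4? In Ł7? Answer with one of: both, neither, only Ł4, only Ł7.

neither

In Ł4: at u = 0, v = 1/3 the value is 2/3 — not a tautology.
In Ł7: at u = 0, v = 1/6 the value is 5/6 — not a tautology.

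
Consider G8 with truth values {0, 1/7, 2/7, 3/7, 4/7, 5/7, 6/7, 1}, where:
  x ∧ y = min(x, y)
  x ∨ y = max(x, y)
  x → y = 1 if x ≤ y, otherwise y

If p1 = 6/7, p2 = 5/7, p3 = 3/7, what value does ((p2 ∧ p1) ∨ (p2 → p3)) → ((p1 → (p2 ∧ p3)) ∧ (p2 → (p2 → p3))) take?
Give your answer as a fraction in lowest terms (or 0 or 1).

p2 ∧ p1 = 5/7 ∧ 6/7 = 5/7
p2 → p3 = 5/7 → 3/7 = 3/7
(p2 ∧ p1) ∨ (p2 → p3) = 5/7 ∨ 3/7 = 5/7
p2 ∧ p3 = 5/7 ∧ 3/7 = 3/7
p1 → (p2 ∧ p3) = 6/7 → 3/7 = 3/7
p2 → p3 = 5/7 → 3/7 = 3/7
p2 → (p2 → p3) = 5/7 → 3/7 = 3/7
(p1 → (p2 ∧ p3)) ∧ (p2 → (p2 → p3)) = 3/7 ∧ 3/7 = 3/7
((p2 ∧ p1) ∨ (p2 → p3)) → ((p1 → (p2 ∧ p3)) ∧ (p2 → (p2 → p3))) = 5/7 → 3/7 = 3/7

3/7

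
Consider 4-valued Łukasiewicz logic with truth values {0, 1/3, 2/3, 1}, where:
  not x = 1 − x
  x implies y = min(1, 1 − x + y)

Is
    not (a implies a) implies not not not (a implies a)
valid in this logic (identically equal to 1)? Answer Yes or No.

Yes

a = 0 ↦ 1
a = 1/3 ↦ 1
a = 2/3 ↦ 1
a = 1 ↦ 1
Every assignment gives a value ≥ 1.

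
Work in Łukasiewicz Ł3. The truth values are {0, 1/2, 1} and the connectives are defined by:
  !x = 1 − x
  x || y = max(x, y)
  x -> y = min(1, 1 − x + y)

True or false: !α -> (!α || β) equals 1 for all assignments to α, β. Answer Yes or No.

Yes

α = 0, β = 0 ↦ 1
α = 0, β = 1/2 ↦ 1
α = 0, β = 1 ↦ 1
α = 1/2, β = 0 ↦ 1
α = 1/2, β = 1/2 ↦ 1
α = 1/2, β = 1 ↦ 1
α = 1, β = 0 ↦ 1
α = 1, β = 1/2 ↦ 1
α = 1, β = 1 ↦ 1
Every assignment gives a value ≥ 1.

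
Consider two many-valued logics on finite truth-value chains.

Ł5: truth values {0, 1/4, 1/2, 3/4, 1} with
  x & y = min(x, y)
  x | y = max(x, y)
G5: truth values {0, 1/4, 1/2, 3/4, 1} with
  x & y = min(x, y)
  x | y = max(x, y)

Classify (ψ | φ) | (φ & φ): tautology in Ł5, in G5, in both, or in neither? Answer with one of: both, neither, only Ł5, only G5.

neither

In Ł5: at φ = 0, ψ = 0 the value is 0 — not a tautology.
In G5: at φ = 0, ψ = 0 the value is 0 — not a tautology.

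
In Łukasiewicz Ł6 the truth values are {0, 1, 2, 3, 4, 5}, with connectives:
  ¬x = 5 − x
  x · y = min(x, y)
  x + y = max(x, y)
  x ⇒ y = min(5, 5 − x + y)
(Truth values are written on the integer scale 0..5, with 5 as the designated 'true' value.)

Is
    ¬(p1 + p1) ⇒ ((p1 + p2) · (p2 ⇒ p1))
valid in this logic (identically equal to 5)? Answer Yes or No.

Counterexample: take p1 = 0, p2 = 0.
p1 + p1 = 0 + 0 = 0
¬(p1 + p1) = ¬0 = 5
p1 + p2 = 0 + 0 = 0
p2 ⇒ p1 = 0 ⇒ 0 = 5
(p1 + p2) · (p2 ⇒ p1) = 0 · 5 = 0
¬(p1 + p1) ⇒ ((p1 + p2) · (p2 ⇒ p1)) = 5 ⇒ 0 = 0
This gives 0 ≠ 5.

No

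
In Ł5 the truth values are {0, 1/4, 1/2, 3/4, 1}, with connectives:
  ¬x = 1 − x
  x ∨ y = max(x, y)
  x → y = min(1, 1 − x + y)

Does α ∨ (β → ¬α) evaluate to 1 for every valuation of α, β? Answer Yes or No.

No

Counterexample: take α = 1/4, β = 1.
¬α = ¬1/4 = 3/4
β → ¬α = 1 → 3/4 = 3/4
α ∨ (β → ¬α) = 1/4 ∨ 3/4 = 3/4
This gives 3/4 ≠ 1.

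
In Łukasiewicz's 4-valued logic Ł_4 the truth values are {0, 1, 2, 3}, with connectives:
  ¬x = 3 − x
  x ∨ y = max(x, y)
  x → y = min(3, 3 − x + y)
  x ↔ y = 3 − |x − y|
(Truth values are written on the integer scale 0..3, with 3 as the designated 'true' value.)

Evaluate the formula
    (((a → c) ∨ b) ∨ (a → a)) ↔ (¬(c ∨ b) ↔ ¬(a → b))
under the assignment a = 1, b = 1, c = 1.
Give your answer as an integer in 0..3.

a → c = 1 → 1 = 3
(a → c) ∨ b = 3 ∨ 1 = 3
a → a = 1 → 1 = 3
((a → c) ∨ b) ∨ (a → a) = 3 ∨ 3 = 3
c ∨ b = 1 ∨ 1 = 1
¬(c ∨ b) = ¬1 = 2
a → b = 1 → 1 = 3
¬(a → b) = ¬3 = 0
¬(c ∨ b) ↔ ¬(a → b) = 2 ↔ 0 = 1
(((a → c) ∨ b) ∨ (a → a)) ↔ (¬(c ∨ b) ↔ ¬(a → b)) = 3 ↔ 1 = 1

1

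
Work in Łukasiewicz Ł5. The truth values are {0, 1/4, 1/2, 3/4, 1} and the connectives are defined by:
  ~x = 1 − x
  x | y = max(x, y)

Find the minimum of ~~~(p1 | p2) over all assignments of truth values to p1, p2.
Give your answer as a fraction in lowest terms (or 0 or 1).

Take p1 = 0, p2 = 1:
p1 | p2 = 0 | 1 = 1
~(p1 | p2) = ~1 = 0
~~(p1 | p2) = ~0 = 1
~~~(p1 | p2) = ~1 = 0
No assignment yields a value below 0, so this is the minimum.

0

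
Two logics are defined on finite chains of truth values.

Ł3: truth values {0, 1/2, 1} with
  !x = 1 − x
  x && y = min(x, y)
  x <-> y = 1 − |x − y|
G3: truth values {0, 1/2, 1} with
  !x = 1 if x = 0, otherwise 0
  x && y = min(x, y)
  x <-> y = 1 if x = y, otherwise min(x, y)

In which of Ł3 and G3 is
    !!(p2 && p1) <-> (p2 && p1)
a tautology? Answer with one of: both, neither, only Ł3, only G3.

only Ł3

In Ł3: every assignment gives 1 — tautology.
In G3: at p1 = 1/2, p2 = 1/2 the value is 1/2 — not a tautology.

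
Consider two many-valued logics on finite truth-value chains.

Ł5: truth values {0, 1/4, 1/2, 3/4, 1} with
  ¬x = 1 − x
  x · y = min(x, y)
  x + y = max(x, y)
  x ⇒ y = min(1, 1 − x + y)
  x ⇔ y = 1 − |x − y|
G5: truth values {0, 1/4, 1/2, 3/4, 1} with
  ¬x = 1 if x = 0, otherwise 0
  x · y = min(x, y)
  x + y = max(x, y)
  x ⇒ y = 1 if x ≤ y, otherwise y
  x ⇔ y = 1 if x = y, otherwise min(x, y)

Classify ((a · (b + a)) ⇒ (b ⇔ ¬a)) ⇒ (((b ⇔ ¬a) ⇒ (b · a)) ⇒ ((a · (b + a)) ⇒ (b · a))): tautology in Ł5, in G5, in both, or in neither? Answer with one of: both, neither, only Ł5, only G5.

both

In Ł5: every assignment gives 1 — tautology.
In G5: every assignment gives 1 — tautology.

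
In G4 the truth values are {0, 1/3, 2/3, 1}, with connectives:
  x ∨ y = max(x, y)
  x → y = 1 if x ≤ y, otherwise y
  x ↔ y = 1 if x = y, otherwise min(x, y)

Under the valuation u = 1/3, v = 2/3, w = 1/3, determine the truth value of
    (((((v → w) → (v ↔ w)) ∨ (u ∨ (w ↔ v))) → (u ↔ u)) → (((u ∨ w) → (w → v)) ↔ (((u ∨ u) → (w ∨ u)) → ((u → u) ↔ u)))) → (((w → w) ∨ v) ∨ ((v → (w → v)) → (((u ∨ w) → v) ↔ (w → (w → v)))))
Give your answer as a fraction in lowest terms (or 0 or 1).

v → w = 2/3 → 1/3 = 1/3
v ↔ w = 2/3 ↔ 1/3 = 1/3
(v → w) → (v ↔ w) = 1/3 → 1/3 = 1
w ↔ v = 1/3 ↔ 2/3 = 1/3
u ∨ (w ↔ v) = 1/3 ∨ 1/3 = 1/3
((v → w) → (v ↔ w)) ∨ (u ∨ (w ↔ v)) = 1 ∨ 1/3 = 1
u ↔ u = 1/3 ↔ 1/3 = 1
(((v → w) → (v ↔ w)) ∨ (u ∨ (w ↔ v))) → (u ↔ u) = 1 → 1 = 1
u ∨ w = 1/3 ∨ 1/3 = 1/3
w → v = 1/3 → 2/3 = 1
(u ∨ w) → (w → v) = 1/3 → 1 = 1
u ∨ u = 1/3 ∨ 1/3 = 1/3
w ∨ u = 1/3 ∨ 1/3 = 1/3
(u ∨ u) → (w ∨ u) = 1/3 → 1/3 = 1
u → u = 1/3 → 1/3 = 1
(u → u) ↔ u = 1 ↔ 1/3 = 1/3
((u ∨ u) → (w ∨ u)) → ((u → u) ↔ u) = 1 → 1/3 = 1/3
((u ∨ w) → (w → v)) ↔ (((u ∨ u) → (w ∨ u)) → ((u → u) ↔ u)) = 1 ↔ 1/3 = 1/3
((((v → w) → (v ↔ w)) ∨ (u ∨ (w ↔ v))) → (u ↔ u)) → (((u ∨ w) → (w → v)) ↔ (((u ∨ u) → (w ∨ u)) → ((u → u) ↔ u))) = 1 → 1/3 = 1/3
w → w = 1/3 → 1/3 = 1
(w → w) ∨ v = 1 ∨ 2/3 = 1
w → v = 1/3 → 2/3 = 1
v → (w → v) = 2/3 → 1 = 1
u ∨ w = 1/3 ∨ 1/3 = 1/3
(u ∨ w) → v = 1/3 → 2/3 = 1
w → v = 1/3 → 2/3 = 1
w → (w → v) = 1/3 → 1 = 1
((u ∨ w) → v) ↔ (w → (w → v)) = 1 ↔ 1 = 1
(v → (w → v)) → (((u ∨ w) → v) ↔ (w → (w → v))) = 1 → 1 = 1
((w → w) ∨ v) ∨ ((v → (w → v)) → (((u ∨ w) → v) ↔ (w → (w → v)))) = 1 ∨ 1 = 1
(((((v → w) → (v ↔ w)) ∨ (u ∨ (w ↔ v))) → (u ↔ u)) → (((u ∨ w) → (w → v)) ↔ (((u ∨ u) → (w ∨ u)) → ((u → u) ↔ u)))) → (((w → w) ∨ v) ∨ ((v → (w → v)) → (((u ∨ w) → v) ↔ (w → (w → v))))) = 1/3 → 1 = 1

1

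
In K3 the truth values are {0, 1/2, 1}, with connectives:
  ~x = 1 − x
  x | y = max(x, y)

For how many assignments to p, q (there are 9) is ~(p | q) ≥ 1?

p = 0, q = 0 ↦ 1  ≥
p = 0, q = 1/2 ↦ 1/2  <
p = 0, q = 1 ↦ 0  <
p = 1/2, q = 0 ↦ 1/2  <
p = 1/2, q = 1/2 ↦ 1/2  <
p = 1/2, q = 1 ↦ 0  <
p = 1, q = 0 ↦ 0  <
p = 1, q = 1/2 ↦ 0  <
p = 1, q = 1 ↦ 0  <
So 1 of the 9 assignments meets the threshold.

1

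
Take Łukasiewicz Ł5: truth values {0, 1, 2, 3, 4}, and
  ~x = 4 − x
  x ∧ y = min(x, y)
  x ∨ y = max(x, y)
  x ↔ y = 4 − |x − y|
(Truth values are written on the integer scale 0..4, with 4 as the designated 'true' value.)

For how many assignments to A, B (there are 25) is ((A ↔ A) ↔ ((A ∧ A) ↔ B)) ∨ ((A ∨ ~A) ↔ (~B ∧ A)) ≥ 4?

10

value 4: 10 assignments (counts)
value 3: 8 assignments
value 2: 4 assignments
value 1: 2 assignments
value 0: 1 assignment
So 10 of the 25 assignments meet the threshold.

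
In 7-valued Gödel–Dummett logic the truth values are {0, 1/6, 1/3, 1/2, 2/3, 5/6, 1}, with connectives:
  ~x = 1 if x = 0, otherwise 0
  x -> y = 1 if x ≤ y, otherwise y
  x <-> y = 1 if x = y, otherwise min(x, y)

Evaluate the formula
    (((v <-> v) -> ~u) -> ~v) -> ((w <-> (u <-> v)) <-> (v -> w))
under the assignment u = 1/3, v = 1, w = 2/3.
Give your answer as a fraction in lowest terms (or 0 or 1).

1/3

v <-> v = 1 <-> 1 = 1
~u = ~1/3 = 0
(v <-> v) -> ~u = 1 -> 0 = 0
~v = ~1 = 0
((v <-> v) -> ~u) -> ~v = 0 -> 0 = 1
u <-> v = 1/3 <-> 1 = 1/3
w <-> (u <-> v) = 2/3 <-> 1/3 = 1/3
v -> w = 1 -> 2/3 = 2/3
(w <-> (u <-> v)) <-> (v -> w) = 1/3 <-> 2/3 = 1/3
(((v <-> v) -> ~u) -> ~v) -> ((w <-> (u <-> v)) <-> (v -> w)) = 1 -> 1/3 = 1/3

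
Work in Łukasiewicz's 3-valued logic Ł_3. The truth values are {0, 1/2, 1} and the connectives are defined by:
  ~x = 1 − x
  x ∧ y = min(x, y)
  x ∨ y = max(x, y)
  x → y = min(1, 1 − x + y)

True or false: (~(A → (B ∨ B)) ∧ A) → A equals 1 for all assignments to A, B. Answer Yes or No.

A = 0, B = 0 ↦ 1
A = 0, B = 1/2 ↦ 1
A = 0, B = 1 ↦ 1
A = 1/2, B = 0 ↦ 1
A = 1/2, B = 1/2 ↦ 1
A = 1/2, B = 1 ↦ 1
A = 1, B = 0 ↦ 1
A = 1, B = 1/2 ↦ 1
A = 1, B = 1 ↦ 1
Every assignment gives a value ≥ 1.

Yes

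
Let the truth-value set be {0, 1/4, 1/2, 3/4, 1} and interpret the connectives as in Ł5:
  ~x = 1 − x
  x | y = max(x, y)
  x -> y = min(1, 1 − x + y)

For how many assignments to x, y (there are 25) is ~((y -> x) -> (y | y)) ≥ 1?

5

value 1: 5 assignments (counts)
value 3/4: 4 assignments
value 1/2: 4 assignments
value 1/4: 3 assignments
value 0: 9 assignments
So 5 of the 25 assignments meet the threshold.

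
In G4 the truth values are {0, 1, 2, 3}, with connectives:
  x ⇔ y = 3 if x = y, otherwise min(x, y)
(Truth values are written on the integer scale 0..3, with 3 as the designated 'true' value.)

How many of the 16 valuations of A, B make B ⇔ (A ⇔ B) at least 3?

7

A = 0, B = 0 ↦ 0  <
A = 0, B = 1 ↦ 0  <
A = 0, B = 2 ↦ 0  <
A = 0, B = 3 ↦ 0  <
A = 1, B = 0 ↦ 3  ≥
A = 1, B = 1 ↦ 1  <
A = 1, B = 2 ↦ 1  <
A = 1, B = 3 ↦ 1  <
A = 2, B = 0 ↦ 3  ≥
A = 2, B = 1 ↦ 3  ≥
A = 2, B = 2 ↦ 2  <
A = 2, B = 3 ↦ 2  <
A = 3, B = 0 ↦ 3  ≥
A = 3, B = 1 ↦ 3  ≥
A = 3, B = 2 ↦ 3  ≥
A = 3, B = 3 ↦ 3  ≥
So 7 of the 16 assignments meet the threshold.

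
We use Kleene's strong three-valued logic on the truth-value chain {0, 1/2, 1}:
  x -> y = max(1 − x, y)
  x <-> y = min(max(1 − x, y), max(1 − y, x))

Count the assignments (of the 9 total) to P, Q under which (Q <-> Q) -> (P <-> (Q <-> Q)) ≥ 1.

P = 0, Q = 0 ↦ 0  <
P = 0, Q = 1/2 ↦ 1/2  <
P = 0, Q = 1 ↦ 0  <
P = 1/2, Q = 0 ↦ 1/2  <
P = 1/2, Q = 1/2 ↦ 1/2  <
P = 1/2, Q = 1 ↦ 1/2  <
P = 1, Q = 0 ↦ 1  ≥
P = 1, Q = 1/2 ↦ 1/2  <
P = 1, Q = 1 ↦ 1  ≥
So 2 of the 9 assignments meet the threshold.

2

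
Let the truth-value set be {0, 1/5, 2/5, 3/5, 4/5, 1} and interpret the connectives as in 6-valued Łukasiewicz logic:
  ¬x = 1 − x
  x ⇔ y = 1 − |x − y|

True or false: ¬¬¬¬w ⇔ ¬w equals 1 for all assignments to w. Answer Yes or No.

Counterexample: take w = 0.
¬w = ¬0 = 1
¬¬w = ¬1 = 0
¬¬¬w = ¬0 = 1
¬¬¬¬w = ¬1 = 0
¬w = ¬0 = 1
¬¬¬¬w ⇔ ¬w = 0 ⇔ 1 = 0
This gives 0 ≠ 1.

No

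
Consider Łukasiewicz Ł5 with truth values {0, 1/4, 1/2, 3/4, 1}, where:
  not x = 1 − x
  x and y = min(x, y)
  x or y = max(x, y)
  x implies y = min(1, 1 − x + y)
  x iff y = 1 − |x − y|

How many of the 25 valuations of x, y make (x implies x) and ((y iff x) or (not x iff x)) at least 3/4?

15

value 1: 9 assignments (counts)
value 3/4: 6 assignments (counts)
value 1/2: 6 assignments
value 1/4: 2 assignments
value 0: 2 assignments
So 15 of the 25 assignments meet the threshold.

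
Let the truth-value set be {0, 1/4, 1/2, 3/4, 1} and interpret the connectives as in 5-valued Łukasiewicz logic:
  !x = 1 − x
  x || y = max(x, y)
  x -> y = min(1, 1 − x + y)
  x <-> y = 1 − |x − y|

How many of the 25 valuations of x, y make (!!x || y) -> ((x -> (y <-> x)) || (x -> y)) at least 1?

20

value 1: 20 assignments (counts)
value 3/4: 2 assignments
value 1/2: 1 assignment
value 1/4: 1 assignment
value 0: 1 assignment
So 20 of the 25 assignments meet the threshold.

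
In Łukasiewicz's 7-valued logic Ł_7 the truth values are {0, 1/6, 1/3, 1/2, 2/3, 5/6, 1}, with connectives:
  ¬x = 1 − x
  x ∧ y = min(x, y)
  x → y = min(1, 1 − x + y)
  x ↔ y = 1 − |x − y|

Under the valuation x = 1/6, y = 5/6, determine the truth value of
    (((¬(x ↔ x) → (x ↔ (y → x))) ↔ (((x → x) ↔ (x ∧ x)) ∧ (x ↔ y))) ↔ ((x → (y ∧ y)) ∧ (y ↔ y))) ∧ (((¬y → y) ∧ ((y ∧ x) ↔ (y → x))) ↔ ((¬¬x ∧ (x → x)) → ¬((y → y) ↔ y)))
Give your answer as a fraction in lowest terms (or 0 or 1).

x ↔ x = 1/6 ↔ 1/6 = 1
¬(x ↔ x) = ¬1 = 0
y → x = 5/6 → 1/6 = 1/3
x ↔ (y → x) = 1/6 ↔ 1/3 = 5/6
¬(x ↔ x) → (x ↔ (y → x)) = 0 → 5/6 = 1
x → x = 1/6 → 1/6 = 1
x ∧ x = 1/6 ∧ 1/6 = 1/6
(x → x) ↔ (x ∧ x) = 1 ↔ 1/6 = 1/6
x ↔ y = 1/6 ↔ 5/6 = 1/3
((x → x) ↔ (x ∧ x)) ∧ (x ↔ y) = 1/6 ∧ 1/3 = 1/6
(¬(x ↔ x) → (x ↔ (y → x))) ↔ (((x → x) ↔ (x ∧ x)) ∧ (x ↔ y)) = 1 ↔ 1/6 = 1/6
y ∧ y = 5/6 ∧ 5/6 = 5/6
x → (y ∧ y) = 1/6 → 5/6 = 1
y ↔ y = 5/6 ↔ 5/6 = 1
(x → (y ∧ y)) ∧ (y ↔ y) = 1 ∧ 1 = 1
((¬(x ↔ x) → (x ↔ (y → x))) ↔ (((x → x) ↔ (x ∧ x)) ∧ (x ↔ y))) ↔ ((x → (y ∧ y)) ∧ (y ↔ y)) = 1/6 ↔ 1 = 1/6
¬y = ¬5/6 = 1/6
¬y → y = 1/6 → 5/6 = 1
y ∧ x = 5/6 ∧ 1/6 = 1/6
y → x = 5/6 → 1/6 = 1/3
(y ∧ x) ↔ (y → x) = 1/6 ↔ 1/3 = 5/6
(¬y → y) ∧ ((y ∧ x) ↔ (y → x)) = 1 ∧ 5/6 = 5/6
¬x = ¬1/6 = 5/6
¬¬x = ¬5/6 = 1/6
x → x = 1/6 → 1/6 = 1
¬¬x ∧ (x → x) = 1/6 ∧ 1 = 1/6
y → y = 5/6 → 5/6 = 1
(y → y) ↔ y = 1 ↔ 5/6 = 5/6
¬((y → y) ↔ y) = ¬5/6 = 1/6
(¬¬x ∧ (x → x)) → ¬((y → y) ↔ y) = 1/6 → 1/6 = 1
((¬y → y) ∧ ((y ∧ x) ↔ (y → x))) ↔ ((¬¬x ∧ (x → x)) → ¬((y → y) ↔ y)) = 5/6 ↔ 1 = 5/6
(((¬(x ↔ x) → (x ↔ (y → x))) ↔ (((x → x) ↔ (x ∧ x)) ∧ (x ↔ y))) ↔ ((x → (y ∧ y)) ∧ (y ↔ y))) ∧ (((¬y → y) ∧ ((y ∧ x) ↔ (y → x))) ↔ ((¬¬x ∧ (x → x)) → ¬((y → y) ↔ y))) = 1/6 ∧ 5/6 = 1/6

1/6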